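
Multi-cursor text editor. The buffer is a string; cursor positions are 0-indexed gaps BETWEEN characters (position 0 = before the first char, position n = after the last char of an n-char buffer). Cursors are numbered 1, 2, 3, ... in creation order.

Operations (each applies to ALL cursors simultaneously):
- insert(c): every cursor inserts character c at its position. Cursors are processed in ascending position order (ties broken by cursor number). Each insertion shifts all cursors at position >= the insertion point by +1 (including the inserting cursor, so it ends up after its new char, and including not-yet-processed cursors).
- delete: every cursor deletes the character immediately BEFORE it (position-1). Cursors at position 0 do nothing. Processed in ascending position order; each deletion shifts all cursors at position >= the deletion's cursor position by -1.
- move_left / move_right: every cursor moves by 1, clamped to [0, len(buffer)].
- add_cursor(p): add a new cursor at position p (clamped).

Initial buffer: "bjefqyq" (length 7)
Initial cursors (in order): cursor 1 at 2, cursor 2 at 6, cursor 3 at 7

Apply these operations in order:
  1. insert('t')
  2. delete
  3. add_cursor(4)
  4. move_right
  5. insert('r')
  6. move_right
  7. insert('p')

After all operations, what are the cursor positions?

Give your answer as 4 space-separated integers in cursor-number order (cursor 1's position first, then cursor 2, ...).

Answer: 6 15 15 10

Derivation:
After op 1 (insert('t')): buffer="bjtefqytqt" (len 10), cursors c1@3 c2@8 c3@10, authorship ..1....2.3
After op 2 (delete): buffer="bjefqyq" (len 7), cursors c1@2 c2@6 c3@7, authorship .......
After op 3 (add_cursor(4)): buffer="bjefqyq" (len 7), cursors c1@2 c4@4 c2@6 c3@7, authorship .......
After op 4 (move_right): buffer="bjefqyq" (len 7), cursors c1@3 c4@5 c2@7 c3@7, authorship .......
After op 5 (insert('r')): buffer="bjerfqryqrr" (len 11), cursors c1@4 c4@7 c2@11 c3@11, authorship ...1..4..23
After op 6 (move_right): buffer="bjerfqryqrr" (len 11), cursors c1@5 c4@8 c2@11 c3@11, authorship ...1..4..23
After op 7 (insert('p')): buffer="bjerfpqrypqrrpp" (len 15), cursors c1@6 c4@10 c2@15 c3@15, authorship ...1.1.4.4.2323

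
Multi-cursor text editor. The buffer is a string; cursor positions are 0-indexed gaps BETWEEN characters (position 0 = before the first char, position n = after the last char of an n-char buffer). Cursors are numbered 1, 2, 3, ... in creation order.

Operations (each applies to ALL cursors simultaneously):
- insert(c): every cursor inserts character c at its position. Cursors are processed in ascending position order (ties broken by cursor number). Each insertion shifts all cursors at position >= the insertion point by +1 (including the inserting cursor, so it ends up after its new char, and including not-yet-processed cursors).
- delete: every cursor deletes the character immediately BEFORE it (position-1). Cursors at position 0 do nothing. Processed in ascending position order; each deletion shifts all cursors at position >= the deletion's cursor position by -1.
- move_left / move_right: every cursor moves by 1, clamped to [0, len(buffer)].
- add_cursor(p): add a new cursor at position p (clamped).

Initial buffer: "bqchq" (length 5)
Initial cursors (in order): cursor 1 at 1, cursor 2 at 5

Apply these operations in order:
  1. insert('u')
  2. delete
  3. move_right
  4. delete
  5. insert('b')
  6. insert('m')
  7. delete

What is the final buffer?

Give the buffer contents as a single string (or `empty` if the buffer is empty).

After op 1 (insert('u')): buffer="buqchqu" (len 7), cursors c1@2 c2@7, authorship .1....2
After op 2 (delete): buffer="bqchq" (len 5), cursors c1@1 c2@5, authorship .....
After op 3 (move_right): buffer="bqchq" (len 5), cursors c1@2 c2@5, authorship .....
After op 4 (delete): buffer="bch" (len 3), cursors c1@1 c2@3, authorship ...
After op 5 (insert('b')): buffer="bbchb" (len 5), cursors c1@2 c2@5, authorship .1..2
After op 6 (insert('m')): buffer="bbmchbm" (len 7), cursors c1@3 c2@7, authorship .11..22
After op 7 (delete): buffer="bbchb" (len 5), cursors c1@2 c2@5, authorship .1..2

Answer: bbchb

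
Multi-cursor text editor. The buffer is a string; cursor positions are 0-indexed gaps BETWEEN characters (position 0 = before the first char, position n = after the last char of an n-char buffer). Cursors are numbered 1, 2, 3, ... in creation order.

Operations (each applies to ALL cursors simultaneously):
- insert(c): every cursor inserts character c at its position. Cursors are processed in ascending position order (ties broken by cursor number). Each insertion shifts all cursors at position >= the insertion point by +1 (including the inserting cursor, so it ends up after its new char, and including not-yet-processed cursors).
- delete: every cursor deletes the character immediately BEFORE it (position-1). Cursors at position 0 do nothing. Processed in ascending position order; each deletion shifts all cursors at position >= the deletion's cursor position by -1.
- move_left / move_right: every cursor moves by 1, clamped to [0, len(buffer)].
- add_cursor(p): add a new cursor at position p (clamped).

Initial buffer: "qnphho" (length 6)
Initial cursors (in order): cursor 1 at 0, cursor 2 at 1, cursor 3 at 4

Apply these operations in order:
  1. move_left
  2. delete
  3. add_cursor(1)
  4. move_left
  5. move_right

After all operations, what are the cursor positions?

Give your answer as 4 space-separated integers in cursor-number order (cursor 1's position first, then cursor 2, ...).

After op 1 (move_left): buffer="qnphho" (len 6), cursors c1@0 c2@0 c3@3, authorship ......
After op 2 (delete): buffer="qnhho" (len 5), cursors c1@0 c2@0 c3@2, authorship .....
After op 3 (add_cursor(1)): buffer="qnhho" (len 5), cursors c1@0 c2@0 c4@1 c3@2, authorship .....
After op 4 (move_left): buffer="qnhho" (len 5), cursors c1@0 c2@0 c4@0 c3@1, authorship .....
After op 5 (move_right): buffer="qnhho" (len 5), cursors c1@1 c2@1 c4@1 c3@2, authorship .....

Answer: 1 1 2 1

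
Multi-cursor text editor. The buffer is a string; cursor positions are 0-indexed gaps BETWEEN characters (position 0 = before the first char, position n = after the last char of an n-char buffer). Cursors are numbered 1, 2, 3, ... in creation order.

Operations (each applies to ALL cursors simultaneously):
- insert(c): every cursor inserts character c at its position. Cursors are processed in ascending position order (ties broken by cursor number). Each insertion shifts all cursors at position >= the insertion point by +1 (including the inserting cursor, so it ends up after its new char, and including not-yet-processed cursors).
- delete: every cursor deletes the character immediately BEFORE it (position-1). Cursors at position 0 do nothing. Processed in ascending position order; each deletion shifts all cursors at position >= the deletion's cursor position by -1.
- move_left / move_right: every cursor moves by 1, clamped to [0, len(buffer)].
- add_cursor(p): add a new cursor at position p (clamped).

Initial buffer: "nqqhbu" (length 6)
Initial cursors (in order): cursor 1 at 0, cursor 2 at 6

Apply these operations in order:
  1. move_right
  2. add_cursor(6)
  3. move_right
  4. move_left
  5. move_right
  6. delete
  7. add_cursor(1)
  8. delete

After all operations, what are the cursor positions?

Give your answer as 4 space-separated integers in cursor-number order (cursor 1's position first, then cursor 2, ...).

After op 1 (move_right): buffer="nqqhbu" (len 6), cursors c1@1 c2@6, authorship ......
After op 2 (add_cursor(6)): buffer="nqqhbu" (len 6), cursors c1@1 c2@6 c3@6, authorship ......
After op 3 (move_right): buffer="nqqhbu" (len 6), cursors c1@2 c2@6 c3@6, authorship ......
After op 4 (move_left): buffer="nqqhbu" (len 6), cursors c1@1 c2@5 c3@5, authorship ......
After op 5 (move_right): buffer="nqqhbu" (len 6), cursors c1@2 c2@6 c3@6, authorship ......
After op 6 (delete): buffer="nqh" (len 3), cursors c1@1 c2@3 c3@3, authorship ...
After op 7 (add_cursor(1)): buffer="nqh" (len 3), cursors c1@1 c4@1 c2@3 c3@3, authorship ...
After op 8 (delete): buffer="" (len 0), cursors c1@0 c2@0 c3@0 c4@0, authorship 

Answer: 0 0 0 0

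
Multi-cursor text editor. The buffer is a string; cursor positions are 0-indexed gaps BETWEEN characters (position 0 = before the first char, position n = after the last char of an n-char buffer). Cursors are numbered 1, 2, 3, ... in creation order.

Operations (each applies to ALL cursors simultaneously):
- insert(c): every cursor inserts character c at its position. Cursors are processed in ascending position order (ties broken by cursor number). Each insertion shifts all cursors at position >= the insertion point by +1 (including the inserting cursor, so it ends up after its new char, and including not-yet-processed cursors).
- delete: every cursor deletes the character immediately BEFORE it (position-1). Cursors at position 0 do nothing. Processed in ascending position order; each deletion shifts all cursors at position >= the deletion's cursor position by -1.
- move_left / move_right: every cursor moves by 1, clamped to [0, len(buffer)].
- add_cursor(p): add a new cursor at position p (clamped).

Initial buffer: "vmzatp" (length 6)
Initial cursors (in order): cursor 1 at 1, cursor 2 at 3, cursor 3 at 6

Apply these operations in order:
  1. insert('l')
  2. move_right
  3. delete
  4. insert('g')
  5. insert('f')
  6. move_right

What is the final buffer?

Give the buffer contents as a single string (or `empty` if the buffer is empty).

Answer: vlgfzlgftpgf

Derivation:
After op 1 (insert('l')): buffer="vlmzlatpl" (len 9), cursors c1@2 c2@5 c3@9, authorship .1..2...3
After op 2 (move_right): buffer="vlmzlatpl" (len 9), cursors c1@3 c2@6 c3@9, authorship .1..2...3
After op 3 (delete): buffer="vlzltp" (len 6), cursors c1@2 c2@4 c3@6, authorship .1.2..
After op 4 (insert('g')): buffer="vlgzlgtpg" (len 9), cursors c1@3 c2@6 c3@9, authorship .11.22..3
After op 5 (insert('f')): buffer="vlgfzlgftpgf" (len 12), cursors c1@4 c2@8 c3@12, authorship .111.222..33
After op 6 (move_right): buffer="vlgfzlgftpgf" (len 12), cursors c1@5 c2@9 c3@12, authorship .111.222..33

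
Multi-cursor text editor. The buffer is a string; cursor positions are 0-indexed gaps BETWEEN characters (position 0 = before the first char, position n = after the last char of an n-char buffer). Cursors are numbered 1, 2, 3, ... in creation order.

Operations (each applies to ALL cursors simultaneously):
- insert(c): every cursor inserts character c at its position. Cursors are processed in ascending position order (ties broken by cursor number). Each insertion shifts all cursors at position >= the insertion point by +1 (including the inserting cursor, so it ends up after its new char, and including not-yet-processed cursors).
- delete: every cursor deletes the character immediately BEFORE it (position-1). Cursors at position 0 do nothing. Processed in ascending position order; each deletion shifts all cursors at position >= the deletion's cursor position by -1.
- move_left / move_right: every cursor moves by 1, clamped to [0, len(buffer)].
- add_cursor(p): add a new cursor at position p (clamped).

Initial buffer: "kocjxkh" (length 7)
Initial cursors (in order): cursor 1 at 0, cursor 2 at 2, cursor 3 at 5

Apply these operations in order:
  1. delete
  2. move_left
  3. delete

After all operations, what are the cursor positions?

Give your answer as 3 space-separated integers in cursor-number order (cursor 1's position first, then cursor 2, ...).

After op 1 (delete): buffer="kcjkh" (len 5), cursors c1@0 c2@1 c3@3, authorship .....
After op 2 (move_left): buffer="kcjkh" (len 5), cursors c1@0 c2@0 c3@2, authorship .....
After op 3 (delete): buffer="kjkh" (len 4), cursors c1@0 c2@0 c3@1, authorship ....

Answer: 0 0 1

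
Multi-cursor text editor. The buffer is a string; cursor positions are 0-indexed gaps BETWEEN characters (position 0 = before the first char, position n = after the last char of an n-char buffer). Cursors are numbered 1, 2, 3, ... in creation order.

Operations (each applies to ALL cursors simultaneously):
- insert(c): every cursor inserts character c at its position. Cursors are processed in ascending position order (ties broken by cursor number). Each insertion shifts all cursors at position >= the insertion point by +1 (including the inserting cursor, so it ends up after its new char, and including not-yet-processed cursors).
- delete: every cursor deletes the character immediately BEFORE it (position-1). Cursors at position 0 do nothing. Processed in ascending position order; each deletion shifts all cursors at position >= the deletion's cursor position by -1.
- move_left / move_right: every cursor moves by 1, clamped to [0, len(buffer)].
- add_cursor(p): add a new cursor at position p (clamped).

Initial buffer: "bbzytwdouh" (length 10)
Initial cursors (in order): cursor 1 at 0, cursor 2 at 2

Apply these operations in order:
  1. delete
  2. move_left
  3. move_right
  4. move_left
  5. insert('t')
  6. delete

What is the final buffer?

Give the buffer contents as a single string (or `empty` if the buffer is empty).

After op 1 (delete): buffer="bzytwdouh" (len 9), cursors c1@0 c2@1, authorship .........
After op 2 (move_left): buffer="bzytwdouh" (len 9), cursors c1@0 c2@0, authorship .........
After op 3 (move_right): buffer="bzytwdouh" (len 9), cursors c1@1 c2@1, authorship .........
After op 4 (move_left): buffer="bzytwdouh" (len 9), cursors c1@0 c2@0, authorship .........
After op 5 (insert('t')): buffer="ttbzytwdouh" (len 11), cursors c1@2 c2@2, authorship 12.........
After op 6 (delete): buffer="bzytwdouh" (len 9), cursors c1@0 c2@0, authorship .........

Answer: bzytwdouh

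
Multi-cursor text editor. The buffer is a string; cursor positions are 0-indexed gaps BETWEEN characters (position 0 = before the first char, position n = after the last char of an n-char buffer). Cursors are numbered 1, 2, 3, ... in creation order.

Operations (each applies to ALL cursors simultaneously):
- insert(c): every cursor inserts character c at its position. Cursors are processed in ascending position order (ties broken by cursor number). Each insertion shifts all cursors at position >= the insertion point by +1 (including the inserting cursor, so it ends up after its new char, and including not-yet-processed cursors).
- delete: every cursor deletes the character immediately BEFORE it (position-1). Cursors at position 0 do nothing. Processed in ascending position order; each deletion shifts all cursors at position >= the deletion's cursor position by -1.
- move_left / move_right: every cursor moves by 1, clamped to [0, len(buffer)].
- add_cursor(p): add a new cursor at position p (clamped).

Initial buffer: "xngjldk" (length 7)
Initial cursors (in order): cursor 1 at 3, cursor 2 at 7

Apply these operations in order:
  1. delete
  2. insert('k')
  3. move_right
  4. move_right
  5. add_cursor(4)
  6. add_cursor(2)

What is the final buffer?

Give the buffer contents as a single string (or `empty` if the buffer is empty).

Answer: xnkjldk

Derivation:
After op 1 (delete): buffer="xnjld" (len 5), cursors c1@2 c2@5, authorship .....
After op 2 (insert('k')): buffer="xnkjldk" (len 7), cursors c1@3 c2@7, authorship ..1...2
After op 3 (move_right): buffer="xnkjldk" (len 7), cursors c1@4 c2@7, authorship ..1...2
After op 4 (move_right): buffer="xnkjldk" (len 7), cursors c1@5 c2@7, authorship ..1...2
After op 5 (add_cursor(4)): buffer="xnkjldk" (len 7), cursors c3@4 c1@5 c2@7, authorship ..1...2
After op 6 (add_cursor(2)): buffer="xnkjldk" (len 7), cursors c4@2 c3@4 c1@5 c2@7, authorship ..1...2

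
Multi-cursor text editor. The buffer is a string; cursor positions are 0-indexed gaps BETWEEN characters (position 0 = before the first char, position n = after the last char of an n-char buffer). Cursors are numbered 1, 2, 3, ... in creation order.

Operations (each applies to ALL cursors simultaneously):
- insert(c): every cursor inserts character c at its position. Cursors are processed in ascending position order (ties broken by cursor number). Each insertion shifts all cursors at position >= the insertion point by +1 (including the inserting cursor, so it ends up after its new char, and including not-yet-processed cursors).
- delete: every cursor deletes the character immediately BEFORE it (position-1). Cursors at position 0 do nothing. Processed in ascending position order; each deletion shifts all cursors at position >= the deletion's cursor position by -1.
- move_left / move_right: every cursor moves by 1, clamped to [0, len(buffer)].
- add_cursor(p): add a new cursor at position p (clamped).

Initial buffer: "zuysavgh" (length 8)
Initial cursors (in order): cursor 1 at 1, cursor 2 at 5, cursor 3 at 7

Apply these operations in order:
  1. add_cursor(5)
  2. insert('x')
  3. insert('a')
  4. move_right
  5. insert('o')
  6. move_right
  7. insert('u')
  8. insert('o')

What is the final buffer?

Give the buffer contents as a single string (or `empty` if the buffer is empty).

Answer: zxauoyuosaxxaavooguuooxahouo

Derivation:
After op 1 (add_cursor(5)): buffer="zuysavgh" (len 8), cursors c1@1 c2@5 c4@5 c3@7, authorship ........
After op 2 (insert('x')): buffer="zxuysaxxvgxh" (len 12), cursors c1@2 c2@8 c4@8 c3@11, authorship .1....24..3.
After op 3 (insert('a')): buffer="zxauysaxxaavgxah" (len 16), cursors c1@3 c2@11 c4@11 c3@15, authorship .11....2424..33.
After op 4 (move_right): buffer="zxauysaxxaavgxah" (len 16), cursors c1@4 c2@12 c4@12 c3@16, authorship .11....2424..33.
After op 5 (insert('o')): buffer="zxauoysaxxaavoogxaho" (len 20), cursors c1@5 c2@15 c4@15 c3@20, authorship .11.1...2424.24.33.3
After op 6 (move_right): buffer="zxauoysaxxaavoogxaho" (len 20), cursors c1@6 c2@16 c4@16 c3@20, authorship .11.1...2424.24.33.3
After op 7 (insert('u')): buffer="zxauoyusaxxaavooguuxahou" (len 24), cursors c1@7 c2@19 c4@19 c3@24, authorship .11.1.1..2424.24.2433.33
After op 8 (insert('o')): buffer="zxauoyuosaxxaavooguuooxahouo" (len 28), cursors c1@8 c2@22 c4@22 c3@28, authorship .11.1.11..2424.24.242433.333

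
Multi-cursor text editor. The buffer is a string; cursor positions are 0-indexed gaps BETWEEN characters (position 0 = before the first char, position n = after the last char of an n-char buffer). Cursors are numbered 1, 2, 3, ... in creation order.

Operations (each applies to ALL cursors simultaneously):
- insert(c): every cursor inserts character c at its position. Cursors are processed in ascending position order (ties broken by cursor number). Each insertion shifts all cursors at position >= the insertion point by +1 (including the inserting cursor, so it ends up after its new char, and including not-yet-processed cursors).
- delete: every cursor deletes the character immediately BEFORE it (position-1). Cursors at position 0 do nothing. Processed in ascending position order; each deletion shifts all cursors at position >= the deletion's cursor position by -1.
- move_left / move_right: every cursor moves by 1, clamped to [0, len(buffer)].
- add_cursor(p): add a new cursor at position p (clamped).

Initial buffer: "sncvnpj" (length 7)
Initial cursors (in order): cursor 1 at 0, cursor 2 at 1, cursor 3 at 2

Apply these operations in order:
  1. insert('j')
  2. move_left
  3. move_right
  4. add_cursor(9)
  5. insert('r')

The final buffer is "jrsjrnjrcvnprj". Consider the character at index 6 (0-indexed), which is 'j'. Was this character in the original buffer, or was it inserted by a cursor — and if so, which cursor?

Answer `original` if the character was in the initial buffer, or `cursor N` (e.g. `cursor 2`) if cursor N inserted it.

Answer: cursor 3

Derivation:
After op 1 (insert('j')): buffer="jsjnjcvnpj" (len 10), cursors c1@1 c2@3 c3@5, authorship 1.2.3.....
After op 2 (move_left): buffer="jsjnjcvnpj" (len 10), cursors c1@0 c2@2 c3@4, authorship 1.2.3.....
After op 3 (move_right): buffer="jsjnjcvnpj" (len 10), cursors c1@1 c2@3 c3@5, authorship 1.2.3.....
After op 4 (add_cursor(9)): buffer="jsjnjcvnpj" (len 10), cursors c1@1 c2@3 c3@5 c4@9, authorship 1.2.3.....
After op 5 (insert('r')): buffer="jrsjrnjrcvnprj" (len 14), cursors c1@2 c2@5 c3@8 c4@13, authorship 11.22.33....4.
Authorship (.=original, N=cursor N): 1 1 . 2 2 . 3 3 . . . . 4 .
Index 6: author = 3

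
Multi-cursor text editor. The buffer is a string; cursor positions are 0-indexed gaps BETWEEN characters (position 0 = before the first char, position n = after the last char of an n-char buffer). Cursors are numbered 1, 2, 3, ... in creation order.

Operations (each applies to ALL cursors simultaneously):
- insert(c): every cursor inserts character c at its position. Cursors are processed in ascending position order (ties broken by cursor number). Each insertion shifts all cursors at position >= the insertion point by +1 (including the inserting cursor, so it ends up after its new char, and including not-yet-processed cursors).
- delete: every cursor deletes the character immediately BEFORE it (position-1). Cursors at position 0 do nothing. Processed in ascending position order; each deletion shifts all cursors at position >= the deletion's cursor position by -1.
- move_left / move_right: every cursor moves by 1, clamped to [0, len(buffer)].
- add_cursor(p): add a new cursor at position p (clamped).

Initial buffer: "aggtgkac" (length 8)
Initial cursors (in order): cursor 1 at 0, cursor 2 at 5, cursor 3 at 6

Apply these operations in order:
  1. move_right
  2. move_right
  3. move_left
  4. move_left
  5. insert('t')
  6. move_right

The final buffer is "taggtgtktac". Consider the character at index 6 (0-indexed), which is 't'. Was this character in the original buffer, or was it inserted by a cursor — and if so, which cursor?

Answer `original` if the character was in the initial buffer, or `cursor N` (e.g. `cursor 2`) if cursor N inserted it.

Answer: cursor 2

Derivation:
After op 1 (move_right): buffer="aggtgkac" (len 8), cursors c1@1 c2@6 c3@7, authorship ........
After op 2 (move_right): buffer="aggtgkac" (len 8), cursors c1@2 c2@7 c3@8, authorship ........
After op 3 (move_left): buffer="aggtgkac" (len 8), cursors c1@1 c2@6 c3@7, authorship ........
After op 4 (move_left): buffer="aggtgkac" (len 8), cursors c1@0 c2@5 c3@6, authorship ........
After op 5 (insert('t')): buffer="taggtgtktac" (len 11), cursors c1@1 c2@7 c3@9, authorship 1.....2.3..
After op 6 (move_right): buffer="taggtgtktac" (len 11), cursors c1@2 c2@8 c3@10, authorship 1.....2.3..
Authorship (.=original, N=cursor N): 1 . . . . . 2 . 3 . .
Index 6: author = 2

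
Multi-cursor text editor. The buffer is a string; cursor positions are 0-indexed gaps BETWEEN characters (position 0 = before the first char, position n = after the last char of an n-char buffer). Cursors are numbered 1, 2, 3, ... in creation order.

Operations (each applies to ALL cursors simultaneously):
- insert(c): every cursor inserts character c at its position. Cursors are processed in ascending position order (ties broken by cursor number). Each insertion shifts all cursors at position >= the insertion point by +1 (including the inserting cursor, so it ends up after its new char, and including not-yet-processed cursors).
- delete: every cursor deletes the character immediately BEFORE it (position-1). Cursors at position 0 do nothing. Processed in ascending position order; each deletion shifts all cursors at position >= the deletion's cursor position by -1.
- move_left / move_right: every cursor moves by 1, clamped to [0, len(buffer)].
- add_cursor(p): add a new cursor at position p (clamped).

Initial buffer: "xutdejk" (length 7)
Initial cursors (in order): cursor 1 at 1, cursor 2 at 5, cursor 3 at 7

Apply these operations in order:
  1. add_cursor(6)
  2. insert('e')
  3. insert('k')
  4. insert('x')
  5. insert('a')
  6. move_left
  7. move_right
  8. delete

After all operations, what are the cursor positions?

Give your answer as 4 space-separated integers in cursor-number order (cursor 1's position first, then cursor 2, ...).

Answer: 4 11 19 15

Derivation:
After op 1 (add_cursor(6)): buffer="xutdejk" (len 7), cursors c1@1 c2@5 c4@6 c3@7, authorship .......
After op 2 (insert('e')): buffer="xeutdeejeke" (len 11), cursors c1@2 c2@7 c4@9 c3@11, authorship .1....2.4.3
After op 3 (insert('k')): buffer="xekutdeekjekkek" (len 15), cursors c1@3 c2@9 c4@12 c3@15, authorship .11....22.44.33
After op 4 (insert('x')): buffer="xekxutdeekxjekxkekx" (len 19), cursors c1@4 c2@11 c4@15 c3@19, authorship .111....222.444.333
After op 5 (insert('a')): buffer="xekxautdeekxajekxakekxa" (len 23), cursors c1@5 c2@13 c4@18 c3@23, authorship .1111....2222.4444.3333
After op 6 (move_left): buffer="xekxautdeekxajekxakekxa" (len 23), cursors c1@4 c2@12 c4@17 c3@22, authorship .1111....2222.4444.3333
After op 7 (move_right): buffer="xekxautdeekxajekxakekxa" (len 23), cursors c1@5 c2@13 c4@18 c3@23, authorship .1111....2222.4444.3333
After op 8 (delete): buffer="xekxutdeekxjekxkekx" (len 19), cursors c1@4 c2@11 c4@15 c3@19, authorship .111....222.444.333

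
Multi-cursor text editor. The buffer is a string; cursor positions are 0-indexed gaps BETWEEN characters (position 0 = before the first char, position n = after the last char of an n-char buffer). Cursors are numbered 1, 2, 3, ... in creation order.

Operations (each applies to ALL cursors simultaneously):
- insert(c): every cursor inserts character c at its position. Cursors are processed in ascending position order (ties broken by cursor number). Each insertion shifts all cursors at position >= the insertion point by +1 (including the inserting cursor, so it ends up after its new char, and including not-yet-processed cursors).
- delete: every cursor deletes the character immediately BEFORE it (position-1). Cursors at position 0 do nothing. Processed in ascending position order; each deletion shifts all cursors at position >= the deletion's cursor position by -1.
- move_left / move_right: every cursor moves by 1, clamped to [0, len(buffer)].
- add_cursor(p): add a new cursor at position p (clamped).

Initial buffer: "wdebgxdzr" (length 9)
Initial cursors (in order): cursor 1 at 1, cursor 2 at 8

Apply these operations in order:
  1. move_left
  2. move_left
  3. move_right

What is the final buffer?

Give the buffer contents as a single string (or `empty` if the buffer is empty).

Answer: wdebgxdzr

Derivation:
After op 1 (move_left): buffer="wdebgxdzr" (len 9), cursors c1@0 c2@7, authorship .........
After op 2 (move_left): buffer="wdebgxdzr" (len 9), cursors c1@0 c2@6, authorship .........
After op 3 (move_right): buffer="wdebgxdzr" (len 9), cursors c1@1 c2@7, authorship .........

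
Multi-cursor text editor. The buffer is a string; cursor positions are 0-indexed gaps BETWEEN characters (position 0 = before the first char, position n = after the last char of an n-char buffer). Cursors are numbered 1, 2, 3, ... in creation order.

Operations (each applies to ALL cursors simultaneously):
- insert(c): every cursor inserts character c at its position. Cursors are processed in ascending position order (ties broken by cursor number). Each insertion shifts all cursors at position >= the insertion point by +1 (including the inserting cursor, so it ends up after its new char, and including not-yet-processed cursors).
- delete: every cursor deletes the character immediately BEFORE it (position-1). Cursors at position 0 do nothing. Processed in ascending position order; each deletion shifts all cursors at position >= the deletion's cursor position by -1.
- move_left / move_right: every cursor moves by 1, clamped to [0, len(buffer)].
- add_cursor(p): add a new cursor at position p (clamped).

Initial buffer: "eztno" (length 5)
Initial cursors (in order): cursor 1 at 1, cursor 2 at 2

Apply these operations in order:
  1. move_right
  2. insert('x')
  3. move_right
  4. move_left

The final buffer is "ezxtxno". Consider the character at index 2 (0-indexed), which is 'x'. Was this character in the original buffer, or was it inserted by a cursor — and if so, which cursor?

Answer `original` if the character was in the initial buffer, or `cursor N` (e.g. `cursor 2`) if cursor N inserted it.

Answer: cursor 1

Derivation:
After op 1 (move_right): buffer="eztno" (len 5), cursors c1@2 c2@3, authorship .....
After op 2 (insert('x')): buffer="ezxtxno" (len 7), cursors c1@3 c2@5, authorship ..1.2..
After op 3 (move_right): buffer="ezxtxno" (len 7), cursors c1@4 c2@6, authorship ..1.2..
After op 4 (move_left): buffer="ezxtxno" (len 7), cursors c1@3 c2@5, authorship ..1.2..
Authorship (.=original, N=cursor N): . . 1 . 2 . .
Index 2: author = 1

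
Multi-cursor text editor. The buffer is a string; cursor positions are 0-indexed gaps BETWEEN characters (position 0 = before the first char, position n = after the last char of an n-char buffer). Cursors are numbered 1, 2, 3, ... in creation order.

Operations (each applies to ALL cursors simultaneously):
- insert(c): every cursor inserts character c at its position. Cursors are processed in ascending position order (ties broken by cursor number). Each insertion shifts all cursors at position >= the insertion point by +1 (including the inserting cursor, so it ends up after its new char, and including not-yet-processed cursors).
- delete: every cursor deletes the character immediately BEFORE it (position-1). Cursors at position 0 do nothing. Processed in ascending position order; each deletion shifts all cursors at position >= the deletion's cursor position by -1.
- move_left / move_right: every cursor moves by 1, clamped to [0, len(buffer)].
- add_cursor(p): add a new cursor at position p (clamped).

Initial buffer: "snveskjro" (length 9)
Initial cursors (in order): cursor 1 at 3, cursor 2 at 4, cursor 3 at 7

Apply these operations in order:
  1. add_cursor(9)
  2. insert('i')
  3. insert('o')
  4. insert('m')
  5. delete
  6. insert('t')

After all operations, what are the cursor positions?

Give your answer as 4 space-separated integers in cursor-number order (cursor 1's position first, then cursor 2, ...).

Answer: 6 10 16 21

Derivation:
After op 1 (add_cursor(9)): buffer="snveskjro" (len 9), cursors c1@3 c2@4 c3@7 c4@9, authorship .........
After op 2 (insert('i')): buffer="snvieiskjiroi" (len 13), cursors c1@4 c2@6 c3@10 c4@13, authorship ...1.2...3..4
After op 3 (insert('o')): buffer="snvioeioskjioroio" (len 17), cursors c1@5 c2@8 c3@13 c4@17, authorship ...11.22...33..44
After op 4 (insert('m')): buffer="snviomeiomskjiomroiom" (len 21), cursors c1@6 c2@10 c3@16 c4@21, authorship ...111.222...333..444
After op 5 (delete): buffer="snvioeioskjioroio" (len 17), cursors c1@5 c2@8 c3@13 c4@17, authorship ...11.22...33..44
After op 6 (insert('t')): buffer="snvioteiotskjiotroiot" (len 21), cursors c1@6 c2@10 c3@16 c4@21, authorship ...111.222...333..444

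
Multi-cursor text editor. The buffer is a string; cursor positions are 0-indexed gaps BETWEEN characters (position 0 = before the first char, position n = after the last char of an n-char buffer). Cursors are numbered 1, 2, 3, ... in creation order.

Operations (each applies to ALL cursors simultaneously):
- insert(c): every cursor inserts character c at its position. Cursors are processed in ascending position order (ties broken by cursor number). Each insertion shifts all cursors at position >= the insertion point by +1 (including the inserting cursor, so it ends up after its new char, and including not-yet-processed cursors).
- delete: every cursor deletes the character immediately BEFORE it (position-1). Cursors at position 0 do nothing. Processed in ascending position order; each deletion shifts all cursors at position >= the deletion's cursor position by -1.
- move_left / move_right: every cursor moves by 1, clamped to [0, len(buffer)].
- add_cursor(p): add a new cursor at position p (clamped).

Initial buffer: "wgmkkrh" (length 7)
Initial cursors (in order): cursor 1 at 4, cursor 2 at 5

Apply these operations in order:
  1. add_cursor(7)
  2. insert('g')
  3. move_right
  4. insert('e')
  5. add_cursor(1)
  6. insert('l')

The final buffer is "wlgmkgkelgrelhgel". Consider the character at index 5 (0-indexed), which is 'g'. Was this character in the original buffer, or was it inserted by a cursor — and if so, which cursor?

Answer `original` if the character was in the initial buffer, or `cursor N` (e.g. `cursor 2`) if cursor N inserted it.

Answer: cursor 1

Derivation:
After op 1 (add_cursor(7)): buffer="wgmkkrh" (len 7), cursors c1@4 c2@5 c3@7, authorship .......
After op 2 (insert('g')): buffer="wgmkgkgrhg" (len 10), cursors c1@5 c2@7 c3@10, authorship ....1.2..3
After op 3 (move_right): buffer="wgmkgkgrhg" (len 10), cursors c1@6 c2@8 c3@10, authorship ....1.2..3
After op 4 (insert('e')): buffer="wgmkgkegrehge" (len 13), cursors c1@7 c2@10 c3@13, authorship ....1.12.2.33
After op 5 (add_cursor(1)): buffer="wgmkgkegrehge" (len 13), cursors c4@1 c1@7 c2@10 c3@13, authorship ....1.12.2.33
After op 6 (insert('l')): buffer="wlgmkgkelgrelhgel" (len 17), cursors c4@2 c1@9 c2@13 c3@17, authorship .4...1.112.22.333
Authorship (.=original, N=cursor N): . 4 . . . 1 . 1 1 2 . 2 2 . 3 3 3
Index 5: author = 1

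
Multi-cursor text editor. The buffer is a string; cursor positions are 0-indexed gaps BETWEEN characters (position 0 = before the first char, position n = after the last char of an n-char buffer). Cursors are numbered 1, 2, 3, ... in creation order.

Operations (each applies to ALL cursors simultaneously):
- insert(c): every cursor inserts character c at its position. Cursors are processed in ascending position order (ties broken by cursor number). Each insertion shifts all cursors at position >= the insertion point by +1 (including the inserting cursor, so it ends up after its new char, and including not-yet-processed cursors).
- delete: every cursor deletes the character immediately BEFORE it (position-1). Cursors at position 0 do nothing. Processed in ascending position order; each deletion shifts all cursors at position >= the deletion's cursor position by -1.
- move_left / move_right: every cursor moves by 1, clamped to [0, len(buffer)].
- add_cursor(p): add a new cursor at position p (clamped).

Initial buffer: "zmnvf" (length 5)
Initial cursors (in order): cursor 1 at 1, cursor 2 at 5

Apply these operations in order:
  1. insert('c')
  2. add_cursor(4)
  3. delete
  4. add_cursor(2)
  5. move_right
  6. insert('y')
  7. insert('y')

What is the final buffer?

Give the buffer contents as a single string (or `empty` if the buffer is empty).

Answer: zmyyvyyyyfyy

Derivation:
After op 1 (insert('c')): buffer="zcmnvfc" (len 7), cursors c1@2 c2@7, authorship .1....2
After op 2 (add_cursor(4)): buffer="zcmnvfc" (len 7), cursors c1@2 c3@4 c2@7, authorship .1....2
After op 3 (delete): buffer="zmvf" (len 4), cursors c1@1 c3@2 c2@4, authorship ....
After op 4 (add_cursor(2)): buffer="zmvf" (len 4), cursors c1@1 c3@2 c4@2 c2@4, authorship ....
After op 5 (move_right): buffer="zmvf" (len 4), cursors c1@2 c3@3 c4@3 c2@4, authorship ....
After op 6 (insert('y')): buffer="zmyvyyfy" (len 8), cursors c1@3 c3@6 c4@6 c2@8, authorship ..1.34.2
After op 7 (insert('y')): buffer="zmyyvyyyyfyy" (len 12), cursors c1@4 c3@9 c4@9 c2@12, authorship ..11.3434.22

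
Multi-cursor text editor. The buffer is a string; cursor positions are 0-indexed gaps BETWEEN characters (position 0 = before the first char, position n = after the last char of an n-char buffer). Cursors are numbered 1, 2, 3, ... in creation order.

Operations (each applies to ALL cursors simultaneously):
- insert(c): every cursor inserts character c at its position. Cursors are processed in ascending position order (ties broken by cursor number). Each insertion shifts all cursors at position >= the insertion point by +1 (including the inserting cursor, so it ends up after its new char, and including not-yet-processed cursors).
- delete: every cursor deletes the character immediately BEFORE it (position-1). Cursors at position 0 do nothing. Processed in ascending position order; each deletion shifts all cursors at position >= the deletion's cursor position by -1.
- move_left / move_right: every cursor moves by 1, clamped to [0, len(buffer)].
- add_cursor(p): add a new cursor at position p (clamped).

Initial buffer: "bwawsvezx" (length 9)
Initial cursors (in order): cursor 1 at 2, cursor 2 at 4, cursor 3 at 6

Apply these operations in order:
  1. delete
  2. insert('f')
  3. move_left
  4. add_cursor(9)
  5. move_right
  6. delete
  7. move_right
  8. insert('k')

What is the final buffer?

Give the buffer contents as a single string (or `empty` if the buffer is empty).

After op 1 (delete): buffer="basezx" (len 6), cursors c1@1 c2@2 c3@3, authorship ......
After op 2 (insert('f')): buffer="bfafsfezx" (len 9), cursors c1@2 c2@4 c3@6, authorship .1.2.3...
After op 3 (move_left): buffer="bfafsfezx" (len 9), cursors c1@1 c2@3 c3@5, authorship .1.2.3...
After op 4 (add_cursor(9)): buffer="bfafsfezx" (len 9), cursors c1@1 c2@3 c3@5 c4@9, authorship .1.2.3...
After op 5 (move_right): buffer="bfafsfezx" (len 9), cursors c1@2 c2@4 c3@6 c4@9, authorship .1.2.3...
After op 6 (delete): buffer="basez" (len 5), cursors c1@1 c2@2 c3@3 c4@5, authorship .....
After op 7 (move_right): buffer="basez" (len 5), cursors c1@2 c2@3 c3@4 c4@5, authorship .....
After op 8 (insert('k')): buffer="bakskekzk" (len 9), cursors c1@3 c2@5 c3@7 c4@9, authorship ..1.2.3.4

Answer: bakskekzk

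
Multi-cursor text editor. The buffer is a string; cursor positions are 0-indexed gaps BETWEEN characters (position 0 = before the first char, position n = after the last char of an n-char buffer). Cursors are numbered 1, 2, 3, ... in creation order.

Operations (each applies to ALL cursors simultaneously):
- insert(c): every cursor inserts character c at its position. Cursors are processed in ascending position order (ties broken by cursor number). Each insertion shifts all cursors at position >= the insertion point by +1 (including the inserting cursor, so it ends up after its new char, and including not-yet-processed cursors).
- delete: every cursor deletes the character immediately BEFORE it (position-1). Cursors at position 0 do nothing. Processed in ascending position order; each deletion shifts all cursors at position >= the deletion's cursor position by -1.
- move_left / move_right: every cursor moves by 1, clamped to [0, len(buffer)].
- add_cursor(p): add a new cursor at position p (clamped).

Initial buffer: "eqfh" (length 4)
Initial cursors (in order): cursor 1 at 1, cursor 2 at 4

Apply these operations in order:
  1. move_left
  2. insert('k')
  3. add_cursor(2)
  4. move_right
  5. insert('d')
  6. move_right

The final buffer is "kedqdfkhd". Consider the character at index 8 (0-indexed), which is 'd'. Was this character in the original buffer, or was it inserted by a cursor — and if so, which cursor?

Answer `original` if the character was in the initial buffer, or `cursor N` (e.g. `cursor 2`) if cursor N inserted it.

After op 1 (move_left): buffer="eqfh" (len 4), cursors c1@0 c2@3, authorship ....
After op 2 (insert('k')): buffer="keqfkh" (len 6), cursors c1@1 c2@5, authorship 1...2.
After op 3 (add_cursor(2)): buffer="keqfkh" (len 6), cursors c1@1 c3@2 c2@5, authorship 1...2.
After op 4 (move_right): buffer="keqfkh" (len 6), cursors c1@2 c3@3 c2@6, authorship 1...2.
After op 5 (insert('d')): buffer="kedqdfkhd" (len 9), cursors c1@3 c3@5 c2@9, authorship 1.1.3.2.2
After op 6 (move_right): buffer="kedqdfkhd" (len 9), cursors c1@4 c3@6 c2@9, authorship 1.1.3.2.2
Authorship (.=original, N=cursor N): 1 . 1 . 3 . 2 . 2
Index 8: author = 2

Answer: cursor 2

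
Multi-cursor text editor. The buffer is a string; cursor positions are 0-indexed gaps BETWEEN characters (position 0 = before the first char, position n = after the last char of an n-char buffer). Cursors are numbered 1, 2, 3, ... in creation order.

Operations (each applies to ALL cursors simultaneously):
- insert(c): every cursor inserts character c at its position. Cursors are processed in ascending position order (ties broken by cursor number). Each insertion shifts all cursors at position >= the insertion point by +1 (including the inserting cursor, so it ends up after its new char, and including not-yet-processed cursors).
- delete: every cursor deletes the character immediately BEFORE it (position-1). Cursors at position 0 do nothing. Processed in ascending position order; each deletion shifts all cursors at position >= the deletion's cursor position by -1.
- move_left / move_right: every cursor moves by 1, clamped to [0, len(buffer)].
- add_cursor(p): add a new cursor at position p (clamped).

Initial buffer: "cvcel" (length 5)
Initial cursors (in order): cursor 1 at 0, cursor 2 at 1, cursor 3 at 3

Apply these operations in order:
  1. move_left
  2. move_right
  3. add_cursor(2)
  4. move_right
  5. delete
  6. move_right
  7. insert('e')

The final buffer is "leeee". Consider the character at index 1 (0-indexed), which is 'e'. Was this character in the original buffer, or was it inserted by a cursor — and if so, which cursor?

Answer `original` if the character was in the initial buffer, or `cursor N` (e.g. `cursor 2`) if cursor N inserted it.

After op 1 (move_left): buffer="cvcel" (len 5), cursors c1@0 c2@0 c3@2, authorship .....
After op 2 (move_right): buffer="cvcel" (len 5), cursors c1@1 c2@1 c3@3, authorship .....
After op 3 (add_cursor(2)): buffer="cvcel" (len 5), cursors c1@1 c2@1 c4@2 c3@3, authorship .....
After op 4 (move_right): buffer="cvcel" (len 5), cursors c1@2 c2@2 c4@3 c3@4, authorship .....
After op 5 (delete): buffer="l" (len 1), cursors c1@0 c2@0 c3@0 c4@0, authorship .
After op 6 (move_right): buffer="l" (len 1), cursors c1@1 c2@1 c3@1 c4@1, authorship .
After op 7 (insert('e')): buffer="leeee" (len 5), cursors c1@5 c2@5 c3@5 c4@5, authorship .1234
Authorship (.=original, N=cursor N): . 1 2 3 4
Index 1: author = 1

Answer: cursor 1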